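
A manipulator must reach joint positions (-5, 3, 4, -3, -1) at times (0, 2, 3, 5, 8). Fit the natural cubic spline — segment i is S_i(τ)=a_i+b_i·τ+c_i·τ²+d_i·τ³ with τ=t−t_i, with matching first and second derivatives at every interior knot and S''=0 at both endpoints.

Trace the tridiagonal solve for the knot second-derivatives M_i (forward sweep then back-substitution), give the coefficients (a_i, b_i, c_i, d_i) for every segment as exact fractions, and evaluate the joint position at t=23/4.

Δ: Δ0=4, Δ1=1, Δ2=-7/2, Δ3=2/3
row 1: diag=6, rhs=-18; c'=1/6, d'=-3
row 2: denom=6−1·1/6=35/6; d'=(-27−1·-3)/(35/6)=-144/35
row 3: denom=10−2·12/35=326/35; d'=(25−2·-144/35)/(326/35)=1163/326
back: M3=1163/326
back: M2=-144/35−12/35·1163/326=-870/163
back: M1=-3−1/6·-870/163=-344/163
M: M0=0, M1=-344/163, M2=-870/163, M3=1163/326, M4=0
seg 0: a=-5, c=M0/2=0, d=(M1−M0)/(6·2)=-86/489, b=Δ0−h0·(2M0+M1)/6=2300/489
seg 1: a=3, c=M1/2=-172/163, d=(M2−M1)/(6·1)=-263/489, b=Δ1−h1·(2M1+M2)/6=1268/489
seg 2: a=4, c=M2/2=-435/163, d=(M3−M2)/(6·2)=2903/3912, b=Δ2−h2·(2M2+M3)/6=-553/489
seg 3: a=-3, c=M3/2=1163/652, d=(M4−M3)/(6·3)=-1163/5868, b=Δ3−h3·(2M3+M4)/6=-2837/978
t_q=23/4 → seg 3, τ=3/4; S=-3+-2837/978·τ+1163/652·τ²+-1163/5868·τ³=-177589/41728

  seg 0: a=-5 b=2300/489 c=0 d=-86/489
  seg 1: a=3 b=1268/489 c=-172/163 d=-263/489
  seg 2: a=4 b=-553/489 c=-435/163 d=2903/3912
  seg 3: a=-3 b=-2837/978 c=1163/652 d=-1163/5868
S(23/4) = -177589/41728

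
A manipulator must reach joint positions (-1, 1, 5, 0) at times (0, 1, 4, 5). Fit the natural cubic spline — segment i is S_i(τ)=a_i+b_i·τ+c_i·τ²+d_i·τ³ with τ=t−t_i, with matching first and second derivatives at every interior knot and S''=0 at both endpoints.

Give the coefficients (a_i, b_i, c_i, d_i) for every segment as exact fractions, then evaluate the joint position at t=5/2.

Δ: Δ0=2, Δ1=4/3, Δ2=-5
row 1: diag=8, rhs=-4; c'=3/8, d'=-1/2
row 2: denom=8−3·3/8=55/8; d'=(-38−3·-1/2)/(55/8)=-292/55
back: M2=-292/55
back: M1=-1/2−3/8·-292/55=82/55
M: M0=0, M1=82/55, M2=-292/55, M3=0
seg 0: a=-1, c=M0/2=0, d=(M1−M0)/(6·1)=41/165, b=Δ0−h0·(2M0+M1)/6=289/165
seg 1: a=1, c=M1/2=41/55, d=(M2−M1)/(6·3)=-17/45, b=Δ1−h1·(2M1+M2)/6=412/165
seg 2: a=5, c=M2/2=-146/55, d=(M3−M2)/(6·1)=146/165, b=Δ2−h2·(2M2+M3)/6=-533/165
t_q=5/2 → seg 1, τ=3/2; S=1+412/165·τ+41/55·τ²+-17/45·τ³=453/88

  seg 0: a=-1 b=289/165 c=0 d=41/165
  seg 1: a=1 b=412/165 c=41/55 d=-17/45
  seg 2: a=5 b=-533/165 c=-146/55 d=146/165
S(5/2) = 453/88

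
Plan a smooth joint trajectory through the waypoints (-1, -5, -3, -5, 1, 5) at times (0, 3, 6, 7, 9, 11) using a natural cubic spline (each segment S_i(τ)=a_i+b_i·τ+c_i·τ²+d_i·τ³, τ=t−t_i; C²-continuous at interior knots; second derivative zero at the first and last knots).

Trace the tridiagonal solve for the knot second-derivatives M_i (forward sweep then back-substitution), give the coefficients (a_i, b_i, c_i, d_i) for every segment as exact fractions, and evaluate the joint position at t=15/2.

  seg 0: a=-1 b=-4237/1866 c=0 d=583/5598
  seg 1: a=-5 b=505/933 c=583/622 d=-557/1866
  seg 2: a=-3 b=-3535/1866 c=-544/311 d=3067/1866
  seg 3: a=-5 b=-431/933 c=1979/622 d=-2707/3732
  seg 4: a=1 b=3322/933 c=-364/311 d=182/933
S(15/2) = -45045/9952

Δ: Δ0=-4/3, Δ1=2/3, Δ2=-2, Δ3=3, Δ4=2
row 1: diag=12, rhs=12; c'=1/4, d'=1
row 2: denom=8−3·1/4=29/4; d'=(-16−3·1)/(29/4)=-76/29
row 3: denom=6−1·4/29=170/29; d'=(30−1·-76/29)/(170/29)=473/85
row 4: denom=8−2·29/85=622/85; d'=(-6−2·473/85)/(622/85)=-728/311
back: M4=-728/311
back: M3=473/85−29/85·-728/311=1979/311
back: M2=-76/29−4/29·1979/311=-1088/311
back: M1=1−1/4·-1088/311=583/311
M: M0=0, M1=583/311, M2=-1088/311, M3=1979/311, M4=-728/311, M5=0
seg 0: a=-1, c=M0/2=0, d=(M1−M0)/(6·3)=583/5598, b=Δ0−h0·(2M0+M1)/6=-4237/1866
seg 1: a=-5, c=M1/2=583/622, d=(M2−M1)/(6·3)=-557/1866, b=Δ1−h1·(2M1+M2)/6=505/933
seg 2: a=-3, c=M2/2=-544/311, d=(M3−M2)/(6·1)=3067/1866, b=Δ2−h2·(2M2+M3)/6=-3535/1866
seg 3: a=-5, c=M3/2=1979/622, d=(M4−M3)/(6·2)=-2707/3732, b=Δ3−h3·(2M3+M4)/6=-431/933
seg 4: a=1, c=M4/2=-364/311, d=(M5−M4)/(6·2)=182/933, b=Δ4−h4·(2M4+M5)/6=3322/933
t_q=15/2 → seg 3, τ=1/2; S=-5+-431/933·τ+1979/622·τ²+-2707/3732·τ³=-45045/9952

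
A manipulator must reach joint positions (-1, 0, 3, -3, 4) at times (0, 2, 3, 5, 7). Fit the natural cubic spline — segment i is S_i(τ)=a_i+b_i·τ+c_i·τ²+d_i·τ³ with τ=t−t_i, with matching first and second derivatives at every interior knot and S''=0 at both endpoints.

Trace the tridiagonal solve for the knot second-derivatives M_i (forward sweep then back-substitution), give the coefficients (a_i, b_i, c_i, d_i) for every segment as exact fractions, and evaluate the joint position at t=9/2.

Δ: Δ0=1/2, Δ1=3, Δ2=-3, Δ3=7/2
row 1: diag=6, rhs=15; c'=1/6, d'=5/2
row 2: denom=6−1·1/6=35/6; d'=(-36−1·5/2)/(35/6)=-33/5
row 3: denom=8−2·12/35=256/35; d'=(39−2·-33/5)/(256/35)=1827/256
back: M3=1827/256
back: M2=-33/5−12/35·1827/256=-579/64
back: M1=5/2−1/6·-579/64=513/128
M: M0=0, M1=513/128, M2=-579/64, M3=1827/256, M4=0
seg 0: a=-1, c=M0/2=0, d=(M1−M0)/(6·2)=171/512, b=Δ0−h0·(2M0+M1)/6=-107/128
seg 1: a=0, c=M1/2=513/256, d=(M2−M1)/(6·1)=-557/256, b=Δ1−h1·(2M1+M2)/6=203/64
seg 2: a=3, c=M2/2=-579/128, d=(M3−M2)/(6·2)=1381/1024, b=Δ2−h2·(2M2+M3)/6=167/256
seg 3: a=-3, c=M3/2=1827/512, d=(M4−M3)/(6·2)=-609/1024, b=Δ3−h3·(2M3+M4)/6=-161/128
t_q=9/2 → seg 2, τ=3/2; S=3+167/256·τ+-579/128·τ²+1381/1024·τ³=-13497/8192

  seg 0: a=-1 b=-107/128 c=0 d=171/512
  seg 1: a=0 b=203/64 c=513/256 d=-557/256
  seg 2: a=3 b=167/256 c=-579/128 d=1381/1024
  seg 3: a=-3 b=-161/128 c=1827/512 d=-609/1024
S(9/2) = -13497/8192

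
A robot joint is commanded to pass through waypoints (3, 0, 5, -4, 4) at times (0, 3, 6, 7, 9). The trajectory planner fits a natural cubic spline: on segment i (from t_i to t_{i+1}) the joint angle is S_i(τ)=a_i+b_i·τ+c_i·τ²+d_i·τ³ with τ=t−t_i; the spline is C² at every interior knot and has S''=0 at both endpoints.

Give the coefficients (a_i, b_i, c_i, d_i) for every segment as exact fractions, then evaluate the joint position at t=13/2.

Δ: Δ0=-1, Δ1=5/3, Δ2=-9, Δ3=4
row 1: diag=12, rhs=16; c'=1/4, d'=4/3
row 2: denom=8−3·1/4=29/4; d'=(-64−3·4/3)/(29/4)=-272/29
row 3: denom=6−1·4/29=170/29; d'=(78−1·-272/29)/(170/29)=1267/85
back: M3=1267/85
back: M2=-272/29−4/29·1267/85=-972/85
back: M1=4/3−1/4·-972/85=1069/255
M: M0=0, M1=1069/255, M2=-972/85, M3=1267/85, M4=0
seg 0: a=3, c=M0/2=0, d=(M1−M0)/(6·3)=1069/4590, b=Δ0−h0·(2M0+M1)/6=-1579/510
seg 1: a=0, c=M1/2=1069/510, d=(M2−M1)/(6·3)=-797/918, b=Δ1−h1·(2M1+M2)/6=814/255
seg 2: a=5, c=M2/2=-486/85, d=(M3−M2)/(6·1)=2239/510, b=Δ2−h2·(2M2+M3)/6=-3913/510
seg 3: a=-4, c=M3/2=1267/170, d=(M4−M3)/(6·2)=-1267/1020, b=Δ3−h3·(2M3+M4)/6=-1514/255
t_q=13/2 → seg 2, τ=1/2; S=5+-3913/510·τ+-486/85·τ²+2239/510·τ³=77/272

  seg 0: a=3 b=-1579/510 c=0 d=1069/4590
  seg 1: a=0 b=814/255 c=1069/510 d=-797/918
  seg 2: a=5 b=-3913/510 c=-486/85 d=2239/510
  seg 3: a=-4 b=-1514/255 c=1267/170 d=-1267/1020
S(13/2) = 77/272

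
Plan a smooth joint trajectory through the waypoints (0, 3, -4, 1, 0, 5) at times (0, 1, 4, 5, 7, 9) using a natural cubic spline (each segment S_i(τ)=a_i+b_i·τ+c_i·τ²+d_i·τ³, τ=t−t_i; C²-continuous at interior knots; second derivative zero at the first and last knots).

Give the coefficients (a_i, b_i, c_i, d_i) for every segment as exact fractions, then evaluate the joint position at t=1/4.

Δ: Δ0=3, Δ1=-7/3, Δ2=5, Δ3=-1/2, Δ4=5/2
row 1: diag=8, rhs=-32; c'=3/8, d'=-4
row 2: denom=8−3·3/8=55/8; d'=(44−3·-4)/(55/8)=448/55
row 3: denom=6−1·8/55=322/55; d'=(-33−1·448/55)/(322/55)=-2263/322
row 4: denom=8−2·55/161=1178/161; d'=(18−2·-2263/322)/(1178/161)=5161/1178
back: M4=5161/1178
back: M3=-2263/322−55/161·5161/1178=-5021/589
back: M2=448/55−8/55·-5021/589=5528/589
back: M1=-4−3/8·5528/589=-4429/589
M: M0=0, M1=-4429/589, M2=5528/589, M3=-5021/589, M4=5161/1178, M5=0
seg 0: a=0, c=M0/2=0, d=(M1−M0)/(6·1)=-4429/3534, b=Δ0−h0·(2M0+M1)/6=15031/3534
seg 1: a=3, c=M1/2=-4429/1178, d=(M2−M1)/(6·3)=3319/3534, b=Δ1−h1·(2M1+M2)/6=872/1767
seg 2: a=-4, c=M2/2=2764/589, d=(M3−M2)/(6·1)=-10549/3534, b=Δ2−h2·(2M2+M3)/6=11635/3534
seg 3: a=1, c=M3/2=-5021/1178, d=(M4−M3)/(6·2)=15203/14136, b=Δ3−h3·(2M3+M4)/6=6578/1767
seg 4: a=0, c=M4/2=5161/2356, d=(M5−M4)/(6·2)=-5161/14136, b=Δ4−h4·(2M4+M5)/6=-1487/3534
t_q=1/4 → seg 0, τ=1/4; S=0+15031/3534·τ+0·τ²+-4429/3534·τ³=78689/75392

  seg 0: a=0 b=15031/3534 c=0 d=-4429/3534
  seg 1: a=3 b=872/1767 c=-4429/1178 d=3319/3534
  seg 2: a=-4 b=11635/3534 c=2764/589 d=-10549/3534
  seg 3: a=1 b=6578/1767 c=-5021/1178 d=15203/14136
  seg 4: a=0 b=-1487/3534 c=5161/2356 d=-5161/14136
S(1/4) = 78689/75392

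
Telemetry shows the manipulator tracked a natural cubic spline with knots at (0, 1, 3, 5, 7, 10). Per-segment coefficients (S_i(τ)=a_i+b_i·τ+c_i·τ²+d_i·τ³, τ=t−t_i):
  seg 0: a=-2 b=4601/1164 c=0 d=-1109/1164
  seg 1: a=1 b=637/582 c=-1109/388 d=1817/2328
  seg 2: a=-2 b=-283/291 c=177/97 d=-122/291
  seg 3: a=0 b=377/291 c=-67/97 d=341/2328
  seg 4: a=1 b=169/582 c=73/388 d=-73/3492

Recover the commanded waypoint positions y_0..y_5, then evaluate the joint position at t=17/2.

y_0 = S_0(0) = a_0 = -2
y_1 = S_1(0) = a_1 = 1
y_2 = S_2(0) = a_2 = -2
y_3 = S_3(0) = a_3 = 0
y_4 = S_4(0) = a_4 = 1
y_5 = S_4(3) = 3
t_q=17/2 is in segment 4 (τ=3/2); S_4(τ)=5551/3104

y_0=-2 y_1=1 y_2=-2 y_3=0 y_4=1 y_5=3
S(17/2) = 5551/3104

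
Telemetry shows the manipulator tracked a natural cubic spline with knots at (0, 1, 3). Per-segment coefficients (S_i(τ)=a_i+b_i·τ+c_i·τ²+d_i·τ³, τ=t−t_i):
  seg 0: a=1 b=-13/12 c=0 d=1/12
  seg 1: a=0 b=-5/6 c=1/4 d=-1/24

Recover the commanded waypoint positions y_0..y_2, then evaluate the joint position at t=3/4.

y_0=1 y_1=0 y_2=-1
S(3/4) = 57/256

y_0 = S_0(0) = a_0 = 1
y_1 = S_1(0) = a_1 = 0
y_2 = S_1(2) = -1
t_q=3/4 is in segment 0 (τ=3/4); S_0(τ)=57/256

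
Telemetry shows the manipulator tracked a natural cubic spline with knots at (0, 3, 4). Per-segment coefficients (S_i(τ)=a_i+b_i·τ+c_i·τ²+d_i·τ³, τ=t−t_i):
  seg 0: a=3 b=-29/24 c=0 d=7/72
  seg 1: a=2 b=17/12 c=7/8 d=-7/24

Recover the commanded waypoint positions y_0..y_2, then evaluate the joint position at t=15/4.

y_0=3 y_1=2 y_2=4
S(15/4) = 1757/512

y_0 = S_0(0) = a_0 = 3
y_1 = S_1(0) = a_1 = 2
y_2 = S_1(1) = 4
t_q=15/4 is in segment 1 (τ=3/4); S_1(τ)=1757/512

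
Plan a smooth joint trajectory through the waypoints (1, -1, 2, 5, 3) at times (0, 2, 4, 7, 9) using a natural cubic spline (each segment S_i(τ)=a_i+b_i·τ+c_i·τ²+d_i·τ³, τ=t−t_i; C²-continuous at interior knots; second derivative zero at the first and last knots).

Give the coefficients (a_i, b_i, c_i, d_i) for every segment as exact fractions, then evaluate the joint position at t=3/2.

  seg 0: a=1 b=-1139/688 c=0 d=451/2752
  seg 1: a=-1 b=107/344 c=1353/1376 d=-535/2752
  seg 2: a=2 b=1315/688 c=-63/344 d=-83/2064
  seg 3: a=5 b=-47/172 c=-375/688 d=125/1376
S(3/2) = -20479/22016

Δ: Δ0=-1, Δ1=3/2, Δ2=1, Δ3=-1
row 1: diag=8, rhs=15; c'=1/4, d'=15/8
row 2: denom=10−2·1/4=19/2; d'=(-3−2·15/8)/(19/2)=-27/38
row 3: denom=10−3·6/19=172/19; d'=(-12−3·-27/38)/(172/19)=-375/344
back: M3=-375/344
back: M2=-27/38−6/19·-375/344=-63/172
back: M1=15/8−1/4·-63/172=1353/688
M: M0=0, M1=1353/688, M2=-63/172, M3=-375/344, M4=0
seg 0: a=1, c=M0/2=0, d=(M1−M0)/(6·2)=451/2752, b=Δ0−h0·(2M0+M1)/6=-1139/688
seg 1: a=-1, c=M1/2=1353/1376, d=(M2−M1)/(6·2)=-535/2752, b=Δ1−h1·(2M1+M2)/6=107/344
seg 2: a=2, c=M2/2=-63/344, d=(M3−M2)/(6·3)=-83/2064, b=Δ2−h2·(2M2+M3)/6=1315/688
seg 3: a=5, c=M3/2=-375/688, d=(M4−M3)/(6·2)=125/1376, b=Δ3−h3·(2M3+M4)/6=-47/172
t_q=3/2 → seg 0, τ=3/2; S=1+-1139/688·τ+0·τ²+451/2752·τ³=-20479/22016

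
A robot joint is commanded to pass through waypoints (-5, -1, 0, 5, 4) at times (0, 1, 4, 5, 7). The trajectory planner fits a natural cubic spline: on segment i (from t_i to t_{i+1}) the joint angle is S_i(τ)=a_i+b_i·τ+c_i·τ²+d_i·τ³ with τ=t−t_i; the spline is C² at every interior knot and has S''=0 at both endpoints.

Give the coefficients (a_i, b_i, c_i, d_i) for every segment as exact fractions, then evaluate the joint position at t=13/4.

Δ: Δ0=4, Δ1=1/3, Δ2=5, Δ3=-1/2
row 1: diag=8, rhs=-22; c'=3/8, d'=-11/4
row 2: denom=8−3·3/8=55/8; d'=(28−3·-11/4)/(55/8)=58/11
row 3: denom=6−1·8/55=322/55; d'=(-33−1·58/11)/(322/55)=-2105/322
back: M3=-2105/322
back: M2=58/11−8/55·-2105/322=1002/161
back: M1=-11/4−3/8·1002/161=-1637/322
M: M0=0, M1=-1637/322, M2=1002/161, M3=-2105/322, M4=0
seg 0: a=-5, c=M0/2=0, d=(M1−M0)/(6·1)=-1637/1932, b=Δ0−h0·(2M0+M1)/6=9365/1932
seg 1: a=-1, c=M1/2=-1637/644, d=(M2−M1)/(6·3)=3641/5796, b=Δ1−h1·(2M1+M2)/6=2227/966
seg 2: a=0, c=M2/2=501/161, d=(M3−M2)/(6·1)=-587/276, b=Δ2−h2·(2M2+M3)/6=7757/1932
seg 3: a=5, c=M3/2=-2105/644, d=(M4−M3)/(6·2)=2105/3864, b=Δ3−h3·(2M3+M4)/6=3727/966
t_q=13/4 → seg 1, τ=9/4; S=-1+2227/966·τ+-1637/644·τ²+3641/5796·τ³=-62891/41216

  seg 0: a=-5 b=9365/1932 c=0 d=-1637/1932
  seg 1: a=-1 b=2227/966 c=-1637/644 d=3641/5796
  seg 2: a=0 b=7757/1932 c=501/161 d=-587/276
  seg 3: a=5 b=3727/966 c=-2105/644 d=2105/3864
S(13/4) = -62891/41216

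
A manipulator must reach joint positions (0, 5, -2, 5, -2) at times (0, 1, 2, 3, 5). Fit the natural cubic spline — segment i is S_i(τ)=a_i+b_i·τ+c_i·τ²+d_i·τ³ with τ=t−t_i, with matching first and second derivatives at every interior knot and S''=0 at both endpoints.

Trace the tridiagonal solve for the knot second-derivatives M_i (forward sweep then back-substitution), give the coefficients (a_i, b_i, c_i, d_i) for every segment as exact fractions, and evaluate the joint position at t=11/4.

Δ: Δ0=5, Δ1=-7, Δ2=7, Δ3=-7/2
row 1: diag=4, rhs=-72; c'=1/4, d'=-18
row 2: denom=4−1·1/4=15/4; d'=(84−1·-18)/(15/4)=136/5
row 3: denom=6−1·4/15=86/15; d'=(-63−1·136/5)/(86/15)=-1353/86
back: M3=-1353/86
back: M2=136/5−4/15·-1353/86=1350/43
back: M1=-18−1/4·1350/43=-2223/86
M: M0=0, M1=-2223/86, M2=1350/43, M3=-1353/86, M4=0
seg 0: a=0, c=M0/2=0, d=(M1−M0)/(6·1)=-741/172, b=Δ0−h0·(2M0+M1)/6=1601/172
seg 1: a=5, c=M1/2=-2223/172, d=(M2−M1)/(6·1)=1641/172, b=Δ1−h1·(2M1+M2)/6=-311/86
seg 2: a=-2, c=M2/2=675/43, d=(M3−M2)/(6·1)=-1351/172, b=Δ2−h2·(2M2+M3)/6=-145/172
seg 3: a=5, c=M3/2=-1353/172, d=(M4−M3)/(6·2)=451/344, b=Δ3−h3·(2M3+M4)/6=601/86
t_q=11/4 → seg 2, τ=3/4; S=-2+-145/172·τ+675/43·τ²+-1351/172·τ³=31747/11008

  seg 0: a=0 b=1601/172 c=0 d=-741/172
  seg 1: a=5 b=-311/86 c=-2223/172 d=1641/172
  seg 2: a=-2 b=-145/172 c=675/43 d=-1351/172
  seg 3: a=5 b=601/86 c=-1353/172 d=451/344
S(11/4) = 31747/11008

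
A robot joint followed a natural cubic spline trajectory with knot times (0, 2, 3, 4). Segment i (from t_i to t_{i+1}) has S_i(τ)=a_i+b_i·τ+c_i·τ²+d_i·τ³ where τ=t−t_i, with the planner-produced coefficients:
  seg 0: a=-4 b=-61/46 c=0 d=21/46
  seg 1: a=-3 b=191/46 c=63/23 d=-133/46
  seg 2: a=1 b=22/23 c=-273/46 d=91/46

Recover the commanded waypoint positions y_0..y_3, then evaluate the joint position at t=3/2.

y_0=-4 y_1=-3 y_2=1 y_3=-2
S(3/2) = -1637/368

y_0 = S_0(0) = a_0 = -4
y_1 = S_1(0) = a_1 = -3
y_2 = S_2(0) = a_2 = 1
y_3 = S_2(1) = -2
t_q=3/2 is in segment 0 (τ=3/2); S_0(τ)=-1637/368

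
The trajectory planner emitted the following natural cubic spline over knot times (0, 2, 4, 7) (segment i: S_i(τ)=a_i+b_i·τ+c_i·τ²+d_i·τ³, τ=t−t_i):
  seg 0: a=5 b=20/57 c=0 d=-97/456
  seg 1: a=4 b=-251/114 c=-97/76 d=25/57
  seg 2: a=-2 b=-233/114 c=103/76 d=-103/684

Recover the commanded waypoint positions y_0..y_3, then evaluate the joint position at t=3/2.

y_0 = S_0(0) = a_0 = 5
y_1 = S_1(0) = a_1 = 4
y_2 = S_2(0) = a_2 = -2
y_3 = S_2(3) = 0
t_q=3/2 is in segment 0 (τ=3/2); S_0(τ)=5847/1216

y_0=5 y_1=4 y_2=-2 y_3=0
S(3/2) = 5847/1216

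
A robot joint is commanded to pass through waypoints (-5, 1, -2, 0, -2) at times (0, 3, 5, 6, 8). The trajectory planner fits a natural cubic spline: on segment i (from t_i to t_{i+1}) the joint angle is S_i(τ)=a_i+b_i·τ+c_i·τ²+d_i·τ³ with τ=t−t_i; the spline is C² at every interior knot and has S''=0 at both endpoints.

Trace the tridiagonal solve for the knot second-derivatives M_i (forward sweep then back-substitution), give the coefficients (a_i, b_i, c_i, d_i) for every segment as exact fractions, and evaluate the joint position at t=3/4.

Δ: Δ0=2, Δ1=-3/2, Δ2=2, Δ3=-1
row 1: diag=10, rhs=-21; c'=1/5, d'=-21/10
row 2: denom=6−2·1/5=28/5; d'=(21−2·-21/10)/(28/5)=9/2
row 3: denom=6−1·5/28=163/28; d'=(-18−1·9/2)/(163/28)=-630/163
back: M3=-630/163
back: M2=9/2−5/28·-630/163=846/163
back: M1=-21/10−1/5·846/163=-1023/326
M: M0=0, M1=-1023/326, M2=846/163, M3=-630/163, M4=0
seg 0: a=-5, c=M0/2=0, d=(M1−M0)/(6·3)=-341/1956, b=Δ0−h0·(2M0+M1)/6=2327/652
seg 1: a=1, c=M1/2=-1023/652, d=(M2−M1)/(6·2)=905/1304, b=Δ1−h1·(2M1+M2)/6=-371/326
seg 2: a=-2, c=M2/2=423/163, d=(M3−M2)/(6·1)=-246/163, b=Δ2−h2·(2M2+M3)/6=149/163
seg 3: a=0, c=M3/2=-315/163, d=(M4−M3)/(6·2)=105/326, b=Δ3−h3·(2M3+M4)/6=257/163
t_q=3/4 → seg 0, τ=3/4; S=-5+2327/652·τ+0·τ²+-341/1956·τ³=-100013/41728

  seg 0: a=-5 b=2327/652 c=0 d=-341/1956
  seg 1: a=1 b=-371/326 c=-1023/652 d=905/1304
  seg 2: a=-2 b=149/163 c=423/163 d=-246/163
  seg 3: a=0 b=257/163 c=-315/163 d=105/326
S(3/4) = -100013/41728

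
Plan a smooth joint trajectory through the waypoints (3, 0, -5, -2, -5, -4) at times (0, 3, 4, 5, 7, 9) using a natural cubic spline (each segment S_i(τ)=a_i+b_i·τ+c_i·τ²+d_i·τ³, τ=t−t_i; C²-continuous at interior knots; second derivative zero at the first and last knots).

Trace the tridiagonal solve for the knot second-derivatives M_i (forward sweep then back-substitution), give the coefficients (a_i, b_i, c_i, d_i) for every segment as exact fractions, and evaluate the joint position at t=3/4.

  seg 0: a=3 b=473/325 c=0 d=-266/975
  seg 1: a=0 b=-1921/325 c=-798/325 d=1094/325
  seg 2: a=-5 b=-47/65 c=2484/325 d=-98/25
  seg 3: a=-2 b=911/325 c=-1338/325 d=511/520
  seg 4: a=-5 b=-1217/650 c=2313/1300 d=-771/2600
S(3/4) = 8271/2080

Δ: Δ0=-1, Δ1=-5, Δ2=3, Δ3=-3/2, Δ4=1/2
row 1: diag=8, rhs=-24; c'=1/8, d'=-3
row 2: denom=4−1·1/8=31/8; d'=(48−1·-3)/(31/8)=408/31
row 3: denom=6−1·8/31=178/31; d'=(-27−1·408/31)/(178/31)=-1245/178
row 4: denom=8−2·31/89=650/89; d'=(12−2·-1245/178)/(650/89)=2313/650
back: M4=2313/650
back: M3=-1245/178−31/89·2313/650=-2676/325
back: M2=408/31−8/31·-2676/325=4968/325
back: M1=-3−1/8·4968/325=-1596/325
M: M0=0, M1=-1596/325, M2=4968/325, M3=-2676/325, M4=2313/650, M5=0
seg 0: a=3, c=M0/2=0, d=(M1−M0)/(6·3)=-266/975, b=Δ0−h0·(2M0+M1)/6=473/325
seg 1: a=0, c=M1/2=-798/325, d=(M2−M1)/(6·1)=1094/325, b=Δ1−h1·(2M1+M2)/6=-1921/325
seg 2: a=-5, c=M2/2=2484/325, d=(M3−M2)/(6·1)=-98/25, b=Δ2−h2·(2M2+M3)/6=-47/65
seg 3: a=-2, c=M3/2=-1338/325, d=(M4−M3)/(6·2)=511/520, b=Δ3−h3·(2M3+M4)/6=911/325
seg 4: a=-5, c=M4/2=2313/1300, d=(M5−M4)/(6·2)=-771/2600, b=Δ4−h4·(2M4+M5)/6=-1217/650
t_q=3/4 → seg 0, τ=3/4; S=3+473/325·τ+0·τ²+-266/975·τ³=8271/2080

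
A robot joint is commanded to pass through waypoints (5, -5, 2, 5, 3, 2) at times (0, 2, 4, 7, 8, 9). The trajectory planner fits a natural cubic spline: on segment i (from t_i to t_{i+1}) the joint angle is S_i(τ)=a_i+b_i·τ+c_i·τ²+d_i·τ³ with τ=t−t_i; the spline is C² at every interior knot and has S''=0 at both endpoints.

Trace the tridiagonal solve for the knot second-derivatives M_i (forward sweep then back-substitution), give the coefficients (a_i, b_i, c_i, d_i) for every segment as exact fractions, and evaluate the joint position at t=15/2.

  seg 0: a=5 b=-3788/517 c=0 d=1203/2068
  seg 1: a=-5 b=-179/517 c=3609/1034 d=-3241/4136
  seg 2: a=2 b=4355/1034 c=-2505/2068 d=97/2068
  seg 3: a=5 b=-3701/2068 c=-408/517 d=1197/2068
  seg 4: a=3 b=-1687/1034 c=1959/2068 d=-653/2068
S(15/2) = 65849/16544

Δ: Δ0=-5, Δ1=7/2, Δ2=1, Δ3=-2, Δ4=-1
row 1: diag=8, rhs=51; c'=1/4, d'=51/8
row 2: denom=10−2·1/4=19/2; d'=(-15−2·51/8)/(19/2)=-111/38
row 3: denom=8−3·6/19=134/19; d'=(-18−3·-111/38)/(134/19)=-351/268
row 4: denom=4−1·19/134=517/134; d'=(6−1·-351/268)/(517/134)=1959/1034
back: M4=1959/1034
back: M3=-351/268−19/134·1959/1034=-816/517
back: M2=-111/38−6/19·-816/517=-2505/1034
back: M1=51/8−1/4·-2505/1034=3609/517
M: M0=0, M1=3609/517, M2=-2505/1034, M3=-816/517, M4=1959/1034, M5=0
seg 0: a=5, c=M0/2=0, d=(M1−M0)/(6·2)=1203/2068, b=Δ0−h0·(2M0+M1)/6=-3788/517
seg 1: a=-5, c=M1/2=3609/1034, d=(M2−M1)/(6·2)=-3241/4136, b=Δ1−h1·(2M1+M2)/6=-179/517
seg 2: a=2, c=M2/2=-2505/2068, d=(M3−M2)/(6·3)=97/2068, b=Δ2−h2·(2M2+M3)/6=4355/1034
seg 3: a=5, c=M3/2=-408/517, d=(M4−M3)/(6·1)=1197/2068, b=Δ3−h3·(2M3+M4)/6=-3701/2068
seg 4: a=3, c=M4/2=1959/2068, d=(M5−M4)/(6·1)=-653/2068, b=Δ4−h4·(2M4+M5)/6=-1687/1034
t_q=15/2 → seg 3, τ=1/2; S=5+-3701/2068·τ+-408/517·τ²+1197/2068·τ³=65849/16544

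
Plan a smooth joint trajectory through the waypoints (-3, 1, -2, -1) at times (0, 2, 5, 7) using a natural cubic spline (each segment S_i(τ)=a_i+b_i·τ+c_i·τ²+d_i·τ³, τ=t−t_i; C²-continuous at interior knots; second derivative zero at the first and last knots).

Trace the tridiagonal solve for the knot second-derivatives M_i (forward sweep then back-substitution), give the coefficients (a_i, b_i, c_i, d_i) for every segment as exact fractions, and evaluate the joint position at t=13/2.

  seg 0: a=-3 b=251/91 c=0 d=-69/364
  seg 1: a=1 b=44/91 c=-207/182 d=3/14
  seg 2: a=-2 b=-101/182 c=72/91 d=-12/91
S(13/2) = -545/364

Δ: Δ0=2, Δ1=-1, Δ2=1/2
row 1: diag=10, rhs=-18; c'=3/10, d'=-9/5
row 2: denom=10−3·3/10=91/10; d'=(9−3·-9/5)/(91/10)=144/91
back: M2=144/91
back: M1=-9/5−3/10·144/91=-207/91
M: M0=0, M1=-207/91, M2=144/91, M3=0
seg 0: a=-3, c=M0/2=0, d=(M1−M0)/(6·2)=-69/364, b=Δ0−h0·(2M0+M1)/6=251/91
seg 1: a=1, c=M1/2=-207/182, d=(M2−M1)/(6·3)=3/14, b=Δ1−h1·(2M1+M2)/6=44/91
seg 2: a=-2, c=M2/2=72/91, d=(M3−M2)/(6·2)=-12/91, b=Δ2−h2·(2M2+M3)/6=-101/182
t_q=13/2 → seg 2, τ=3/2; S=-2+-101/182·τ+72/91·τ²+-12/91·τ³=-545/364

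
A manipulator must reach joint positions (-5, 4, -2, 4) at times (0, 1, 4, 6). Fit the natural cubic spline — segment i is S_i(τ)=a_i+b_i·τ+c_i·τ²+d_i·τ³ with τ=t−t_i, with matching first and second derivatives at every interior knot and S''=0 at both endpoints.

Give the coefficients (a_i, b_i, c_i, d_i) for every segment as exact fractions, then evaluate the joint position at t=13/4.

Δ: Δ0=9, Δ1=-2, Δ2=3
row 1: diag=8, rhs=-66; c'=3/8, d'=-33/4
row 2: denom=10−3·3/8=71/8; d'=(30−3·-33/4)/(71/8)=438/71
back: M2=438/71
back: M1=-33/4−3/8·438/71=-750/71
M: M0=0, M1=-750/71, M2=438/71, M3=0
seg 0: a=-5, c=M0/2=0, d=(M1−M0)/(6·1)=-125/71, b=Δ0−h0·(2M0+M1)/6=764/71
seg 1: a=4, c=M1/2=-375/71, d=(M2−M1)/(6·3)=66/71, b=Δ1−h1·(2M1+M2)/6=389/71
seg 2: a=-2, c=M2/2=219/71, d=(M3−M2)/(6·2)=-73/142, b=Δ2−h2·(2M2+M3)/6=-79/71
t_q=13/4 → seg 1, τ=9/4; S=4+389/71·τ+-375/71·τ²+66/71·τ³=403/2272

  seg 0: a=-5 b=764/71 c=0 d=-125/71
  seg 1: a=4 b=389/71 c=-375/71 d=66/71
  seg 2: a=-2 b=-79/71 c=219/71 d=-73/142
S(13/4) = 403/2272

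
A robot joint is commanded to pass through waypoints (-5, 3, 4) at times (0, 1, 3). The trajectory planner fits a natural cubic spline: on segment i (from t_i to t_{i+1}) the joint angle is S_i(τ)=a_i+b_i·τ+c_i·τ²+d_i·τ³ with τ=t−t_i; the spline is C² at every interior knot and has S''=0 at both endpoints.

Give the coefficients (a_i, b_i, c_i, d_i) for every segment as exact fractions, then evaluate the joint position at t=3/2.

  seg 0: a=-5 b=37/4 c=0 d=-5/4
  seg 1: a=3 b=11/2 c=-15/4 d=5/8
S(3/2) = 313/64

Δ: Δ0=8, Δ1=1/2
row 1: diag=6, rhs=-45; c'=1/3, d'=-15/2
back: M1=-15/2
M: M0=0, M1=-15/2, M2=0
seg 0: a=-5, c=M0/2=0, d=(M1−M0)/(6·1)=-5/4, b=Δ0−h0·(2M0+M1)/6=37/4
seg 1: a=3, c=M1/2=-15/4, d=(M2−M1)/(6·2)=5/8, b=Δ1−h1·(2M1+M2)/6=11/2
t_q=3/2 → seg 1, τ=1/2; S=3+11/2·τ+-15/4·τ²+5/8·τ³=313/64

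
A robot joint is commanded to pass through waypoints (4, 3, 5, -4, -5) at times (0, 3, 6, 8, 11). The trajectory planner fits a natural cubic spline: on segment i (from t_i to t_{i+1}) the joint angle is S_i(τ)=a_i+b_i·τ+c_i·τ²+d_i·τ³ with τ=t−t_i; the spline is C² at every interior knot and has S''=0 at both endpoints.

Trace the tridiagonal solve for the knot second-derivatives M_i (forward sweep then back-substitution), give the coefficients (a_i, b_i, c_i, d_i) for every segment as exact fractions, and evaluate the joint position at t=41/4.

Δ: Δ0=-1/3, Δ1=2/3, Δ2=-9/2, Δ3=-1/3
row 1: diag=12, rhs=6; c'=1/4, d'=1/2
row 2: denom=10−3·1/4=37/4; d'=(-31−3·1/2)/(37/4)=-130/37
row 3: denom=10−2·8/37=354/37; d'=(25−2·-130/37)/(354/37)=395/118
back: M3=395/118
back: M2=-130/37−8/37·395/118=-250/59
back: M1=1/2−1/4·-250/59=92/59
M: M0=0, M1=92/59, M2=-250/59, M3=395/118, M4=0
seg 0: a=4, c=M0/2=0, d=(M1−M0)/(6·3)=46/531, b=Δ0−h0·(2M0+M1)/6=-197/177
seg 1: a=3, c=M1/2=46/59, d=(M2−M1)/(6·3)=-19/59, b=Δ1−h1·(2M1+M2)/6=217/177
seg 2: a=5, c=M2/2=-125/59, d=(M3−M2)/(6·2)=895/1416, b=Δ2−h2·(2M2+M3)/6=-494/177
seg 3: a=-4, c=M3/2=395/236, d=(M4−M3)/(6·3)=-395/2124, b=Δ3−h3·(2M3+M4)/6=-1303/354
t_q=41/4 → seg 3, τ=9/4; S=-4+-1303/354·τ+395/236·τ²+-395/2124·τ³=-89519/15104

  seg 0: a=4 b=-197/177 c=0 d=46/531
  seg 1: a=3 b=217/177 c=46/59 d=-19/59
  seg 2: a=5 b=-494/177 c=-125/59 d=895/1416
  seg 3: a=-4 b=-1303/354 c=395/236 d=-395/2124
S(41/4) = -89519/15104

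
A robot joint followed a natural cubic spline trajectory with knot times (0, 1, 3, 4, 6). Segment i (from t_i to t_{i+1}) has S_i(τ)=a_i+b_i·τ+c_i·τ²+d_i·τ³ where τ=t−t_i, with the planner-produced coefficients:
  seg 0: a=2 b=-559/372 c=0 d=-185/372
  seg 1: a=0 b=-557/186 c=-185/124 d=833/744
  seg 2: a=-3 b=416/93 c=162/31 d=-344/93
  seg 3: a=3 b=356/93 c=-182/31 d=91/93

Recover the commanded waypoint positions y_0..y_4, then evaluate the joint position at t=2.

y_0=2 y_1=0 y_2=-3 y_3=3 y_4=-5
S(2) = -835/248

y_0 = S_0(0) = a_0 = 2
y_1 = S_1(0) = a_1 = 0
y_2 = S_2(0) = a_2 = -3
y_3 = S_3(0) = a_3 = 3
y_4 = S_3(2) = -5
t_q=2 is in segment 1 (τ=1); S_1(τ)=-835/248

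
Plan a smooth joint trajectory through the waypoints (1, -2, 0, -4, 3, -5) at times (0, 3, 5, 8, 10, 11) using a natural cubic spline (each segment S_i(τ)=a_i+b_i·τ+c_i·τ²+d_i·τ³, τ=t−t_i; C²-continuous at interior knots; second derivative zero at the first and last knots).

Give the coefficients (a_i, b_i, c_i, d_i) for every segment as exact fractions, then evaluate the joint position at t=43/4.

  seg 0: a=1 b=-2398/1209 c=0 d=1189/10881
  seg 1: a=-2 b=1169/1209 c=1189/1209 d=-1169/2418
  seg 2: a=0 b=-363/403 c=-2318/1209 d=6431/10881
  seg 3: a=-4 b=1432/403 c=1371/403 d=-5527/3224
  seg 4: a=3 b=-2749/806 c=-11097/1612 d=3699/1612
S(43/4) = -254019/103168

Δ: Δ0=-1, Δ1=1, Δ2=-4/3, Δ3=7/2, Δ4=-8
row 1: diag=10, rhs=12; c'=1/5, d'=6/5
row 2: denom=10−2·1/5=48/5; d'=(-14−2·6/5)/(48/5)=-41/24
row 3: denom=10−3·5/16=145/16; d'=(29−3·-41/24)/(145/16)=546/145
row 4: denom=6−2·32/145=806/145; d'=(-69−2·546/145)/(806/145)=-11097/806
back: M4=-11097/806
back: M3=546/145−32/145·-11097/806=2742/403
back: M2=-41/24−5/16·2742/403=-4636/1209
back: M1=6/5−1/5·-4636/1209=2378/1209
M: M0=0, M1=2378/1209, M2=-4636/1209, M3=2742/403, M4=-11097/806, M5=0
seg 0: a=1, c=M0/2=0, d=(M1−M0)/(6·3)=1189/10881, b=Δ0−h0·(2M0+M1)/6=-2398/1209
seg 1: a=-2, c=M1/2=1189/1209, d=(M2−M1)/(6·2)=-1169/2418, b=Δ1−h1·(2M1+M2)/6=1169/1209
seg 2: a=0, c=M2/2=-2318/1209, d=(M3−M2)/(6·3)=6431/10881, b=Δ2−h2·(2M2+M3)/6=-363/403
seg 3: a=-4, c=M3/2=1371/403, d=(M4−M3)/(6·2)=-5527/3224, b=Δ3−h3·(2M3+M4)/6=1432/403
seg 4: a=3, c=M4/2=-11097/1612, d=(M5−M4)/(6·1)=3699/1612, b=Δ4−h4·(2M4+M5)/6=-2749/806
t_q=43/4 → seg 4, τ=3/4; S=3+-2749/806·τ+-11097/1612·τ²+3699/1612·τ³=-254019/103168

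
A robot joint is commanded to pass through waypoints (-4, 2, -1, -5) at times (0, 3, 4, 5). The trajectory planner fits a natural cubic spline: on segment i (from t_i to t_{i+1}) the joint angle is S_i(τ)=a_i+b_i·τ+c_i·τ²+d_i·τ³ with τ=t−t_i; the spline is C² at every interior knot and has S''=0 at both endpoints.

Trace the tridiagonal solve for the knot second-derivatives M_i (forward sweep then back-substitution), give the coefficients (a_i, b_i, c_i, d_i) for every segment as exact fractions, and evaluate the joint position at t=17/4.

  seg 0: a=-4 b=119/31 c=0 d=-19/93
  seg 1: a=2 b=-52/31 c=-57/31 d=16/31
  seg 2: a=-1 b=-118/31 c=-9/31 d=3/31
S(17/4) = -3905/1984

Δ: Δ0=2, Δ1=-3, Δ2=-4
row 1: diag=8, rhs=-30; c'=1/8, d'=-15/4
row 2: denom=4−1·1/8=31/8; d'=(-6−1·-15/4)/(31/8)=-18/31
back: M2=-18/31
back: M1=-15/4−1/8·-18/31=-114/31
M: M0=0, M1=-114/31, M2=-18/31, M3=0
seg 0: a=-4, c=M0/2=0, d=(M1−M0)/(6·3)=-19/93, b=Δ0−h0·(2M0+M1)/6=119/31
seg 1: a=2, c=M1/2=-57/31, d=(M2−M1)/(6·1)=16/31, b=Δ1−h1·(2M1+M2)/6=-52/31
seg 2: a=-1, c=M2/2=-9/31, d=(M3−M2)/(6·1)=3/31, b=Δ2−h2·(2M2+M3)/6=-118/31
t_q=17/4 → seg 2, τ=1/4; S=-1+-118/31·τ+-9/31·τ²+3/31·τ³=-3905/1984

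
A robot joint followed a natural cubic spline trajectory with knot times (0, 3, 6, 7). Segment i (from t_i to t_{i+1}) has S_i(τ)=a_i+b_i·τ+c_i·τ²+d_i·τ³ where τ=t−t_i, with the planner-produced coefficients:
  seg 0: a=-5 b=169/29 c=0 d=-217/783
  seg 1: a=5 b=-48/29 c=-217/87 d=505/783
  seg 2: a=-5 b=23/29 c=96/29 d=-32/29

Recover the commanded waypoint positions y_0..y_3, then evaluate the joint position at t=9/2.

y_0 = S_0(0) = a_0 = -5
y_1 = S_1(0) = a_1 = 5
y_2 = S_2(0) = a_2 = -5
y_3 = S_2(1) = -2
t_q=9/2 is in segment 1 (τ=3/2); S_1(τ)=-213/232

y_0=-5 y_1=5 y_2=-5 y_3=-2
S(9/2) = -213/232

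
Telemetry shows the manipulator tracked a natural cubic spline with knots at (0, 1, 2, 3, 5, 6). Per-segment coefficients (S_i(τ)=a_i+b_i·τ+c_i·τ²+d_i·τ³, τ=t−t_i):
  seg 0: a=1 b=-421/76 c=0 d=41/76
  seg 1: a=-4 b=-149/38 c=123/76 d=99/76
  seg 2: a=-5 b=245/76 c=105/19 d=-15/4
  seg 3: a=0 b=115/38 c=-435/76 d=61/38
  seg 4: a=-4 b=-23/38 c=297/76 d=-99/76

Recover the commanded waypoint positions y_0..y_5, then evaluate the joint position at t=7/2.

y_0 = S_0(0) = a_0 = 1
y_1 = S_1(0) = a_1 = -4
y_2 = S_2(0) = a_2 = -5
y_3 = S_3(0) = a_3 = 0
y_4 = S_4(0) = a_4 = -4
y_5 = S_4(1) = -2
t_q=7/2 is in segment 3 (τ=1/2); S_3(τ)=43/152

y_0=1 y_1=-4 y_2=-5 y_3=0 y_4=-4 y_5=-2
S(7/2) = 43/152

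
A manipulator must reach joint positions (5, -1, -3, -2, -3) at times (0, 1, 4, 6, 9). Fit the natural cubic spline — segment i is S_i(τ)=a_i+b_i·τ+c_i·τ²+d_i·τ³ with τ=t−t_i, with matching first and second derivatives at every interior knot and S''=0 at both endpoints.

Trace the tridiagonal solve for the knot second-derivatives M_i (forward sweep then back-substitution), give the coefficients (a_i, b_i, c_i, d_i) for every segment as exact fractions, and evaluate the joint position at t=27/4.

Δ: Δ0=-6, Δ1=-2/3, Δ2=1/2, Δ3=-1/3
row 1: diag=8, rhs=32; c'=3/8, d'=4
row 2: denom=10−3·3/8=71/8; d'=(7−3·4)/(71/8)=-40/71
row 3: denom=10−2·16/71=678/71; d'=(-5−2·-40/71)/(678/71)=-275/678
back: M3=-275/678
back: M2=-40/71−16/71·-275/678=-160/339
back: M1=4−3/8·-160/339=472/113
M: M0=0, M1=472/113, M2=-160/339, M3=-275/678, M4=0
seg 0: a=5, c=M0/2=0, d=(M1−M0)/(6·1)=236/339, b=Δ0−h0·(2M0+M1)/6=-2270/339
seg 1: a=-1, c=M1/2=236/113, d=(M2−M1)/(6·3)=-788/3051, b=Δ1−h1·(2M1+M2)/6=-1562/339
seg 2: a=-3, c=M2/2=-80/339, d=(M3−M2)/(6·2)=5/904, b=Δ2−h2·(2M2+M3)/6=322/339
seg 3: a=-2, c=M3/2=-275/1356, d=(M4−M3)/(6·3)=275/12204, b=Δ3−h3·(2M3+M4)/6=49/678
t_q=27/4 → seg 3, τ=3/4; S=-2+49/678·τ+-275/1356·τ²+275/12204·τ³=-59313/28928

  seg 0: a=5 b=-2270/339 c=0 d=236/339
  seg 1: a=-1 b=-1562/339 c=236/113 d=-788/3051
  seg 2: a=-3 b=322/339 c=-80/339 d=5/904
  seg 3: a=-2 b=49/678 c=-275/1356 d=275/12204
S(27/4) = -59313/28928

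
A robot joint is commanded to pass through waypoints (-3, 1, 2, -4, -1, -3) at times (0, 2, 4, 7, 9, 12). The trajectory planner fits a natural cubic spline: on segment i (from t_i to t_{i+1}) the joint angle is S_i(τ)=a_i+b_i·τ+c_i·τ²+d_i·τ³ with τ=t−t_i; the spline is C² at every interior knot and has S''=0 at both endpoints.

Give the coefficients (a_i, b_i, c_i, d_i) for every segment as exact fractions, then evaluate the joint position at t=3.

  seg 0: a=-3 b=7165/3288 c=0 d=-589/13152
  seg 1: a=1 b=2699/1644 c=-589/2192 d=-1987/13152
  seg 2: a=2 b=-4097/3288 c=-161/137 d=9113/29592
  seg 3: a=-4 b=29/1644 c=5249/3288 d=-703/1644
  seg 4: a=-1 b=697/548 c=-3187/3288 d=3187/29592
S(3) = 9741/4384

Δ: Δ0=2, Δ1=1/2, Δ2=-2, Δ3=3/2, Δ4=-2/3
row 1: diag=8, rhs=-9; c'=1/4, d'=-9/8
row 2: denom=10−2·1/4=19/2; d'=(-15−2·-9/8)/(19/2)=-51/38
row 3: denom=10−3·6/19=172/19; d'=(21−3·-51/38)/(172/19)=951/344
row 4: denom=10−2·19/86=411/43; d'=(-13−2·951/344)/(411/43)=-3187/1644
back: M4=-3187/1644
back: M3=951/344−19/86·-3187/1644=5249/1644
back: M2=-51/38−6/19·5249/1644=-322/137
back: M1=-9/8−1/4·-322/137=-589/1096
M: M0=0, M1=-589/1096, M2=-322/137, M3=5249/1644, M4=-3187/1644, M5=0
seg 0: a=-3, c=M0/2=0, d=(M1−M0)/(6·2)=-589/13152, b=Δ0−h0·(2M0+M1)/6=7165/3288
seg 1: a=1, c=M1/2=-589/2192, d=(M2−M1)/(6·2)=-1987/13152, b=Δ1−h1·(2M1+M2)/6=2699/1644
seg 2: a=2, c=M2/2=-161/137, d=(M3−M2)/(6·3)=9113/29592, b=Δ2−h2·(2M2+M3)/6=-4097/3288
seg 3: a=-4, c=M3/2=5249/3288, d=(M4−M3)/(6·2)=-703/1644, b=Δ3−h3·(2M3+M4)/6=29/1644
seg 4: a=-1, c=M4/2=-3187/3288, d=(M5−M4)/(6·3)=3187/29592, b=Δ4−h4·(2M4+M5)/6=697/548
t_q=3 → seg 1, τ=1; S=1+2699/1644·τ+-589/2192·τ²+-1987/13152·τ³=9741/4384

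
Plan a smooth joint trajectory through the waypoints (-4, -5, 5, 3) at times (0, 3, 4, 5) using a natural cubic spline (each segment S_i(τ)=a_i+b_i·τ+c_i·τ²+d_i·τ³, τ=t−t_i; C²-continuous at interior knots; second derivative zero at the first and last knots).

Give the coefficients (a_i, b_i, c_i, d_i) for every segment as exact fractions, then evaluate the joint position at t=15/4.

Δ: Δ0=-1/3, Δ1=10, Δ2=-2
row 1: diag=8, rhs=62; c'=1/8, d'=31/4
row 2: denom=4−1·1/8=31/8; d'=(-72−1·31/4)/(31/8)=-638/31
back: M2=-638/31
back: M1=31/4−1/8·-638/31=320/31
M: M0=0, M1=320/31, M2=-638/31, M3=0
seg 0: a=-4, c=M0/2=0, d=(M1−M0)/(6·3)=160/279, b=Δ0−h0·(2M0+M1)/6=-511/93
seg 1: a=-5, c=M1/2=160/31, d=(M2−M1)/(6·1)=-479/93, b=Δ1−h1·(2M1+M2)/6=929/93
seg 2: a=5, c=M2/2=-319/31, d=(M3−M2)/(6·1)=319/93, b=Δ2−h2·(2M2+M3)/6=452/93
t_q=15/4 → seg 1, τ=3/4; S=-5+929/93·τ+160/31·τ²+-479/93·τ³=6393/1984

  seg 0: a=-4 b=-511/93 c=0 d=160/279
  seg 1: a=-5 b=929/93 c=160/31 d=-479/93
  seg 2: a=5 b=452/93 c=-319/31 d=319/93
S(15/4) = 6393/1984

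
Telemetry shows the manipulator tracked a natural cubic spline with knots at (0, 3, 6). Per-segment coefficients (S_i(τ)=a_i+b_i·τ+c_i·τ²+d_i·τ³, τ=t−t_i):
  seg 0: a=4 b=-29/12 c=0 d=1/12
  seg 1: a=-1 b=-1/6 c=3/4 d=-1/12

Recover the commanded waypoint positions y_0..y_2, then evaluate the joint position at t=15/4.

y_0=4 y_1=-1 y_2=3
S(15/4) = -189/256

y_0 = S_0(0) = a_0 = 4
y_1 = S_1(0) = a_1 = -1
y_2 = S_1(3) = 3
t_q=15/4 is in segment 1 (τ=3/4); S_1(τ)=-189/256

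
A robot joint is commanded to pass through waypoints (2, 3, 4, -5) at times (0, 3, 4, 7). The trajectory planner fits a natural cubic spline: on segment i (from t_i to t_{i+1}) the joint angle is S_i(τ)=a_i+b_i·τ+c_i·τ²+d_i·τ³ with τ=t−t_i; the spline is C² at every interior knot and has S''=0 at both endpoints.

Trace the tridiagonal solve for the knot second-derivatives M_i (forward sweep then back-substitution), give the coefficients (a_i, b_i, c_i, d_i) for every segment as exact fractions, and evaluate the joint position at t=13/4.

Δ: Δ0=1/3, Δ1=1, Δ2=-3
row 1: diag=8, rhs=4; c'=1/8, d'=1/2
row 2: denom=8−1·1/8=63/8; d'=(-24−1·1/2)/(63/8)=-28/9
back: M2=-28/9
back: M1=1/2−1/8·-28/9=8/9
M: M0=0, M1=8/9, M2=-28/9, M3=0
seg 0: a=2, c=M0/2=0, d=(M1−M0)/(6·3)=4/81, b=Δ0−h0·(2M0+M1)/6=-1/9
seg 1: a=3, c=M1/2=4/9, d=(M2−M1)/(6·1)=-2/3, b=Δ1−h1·(2M1+M2)/6=11/9
seg 2: a=4, c=M2/2=-14/9, d=(M3−M2)/(6·3)=14/81, b=Δ2−h2·(2M2+M3)/6=1/9
t_q=13/4 → seg 1, τ=1/4; S=3+11/9·τ+4/9·τ²+-2/3·τ³=319/96

  seg 0: a=2 b=-1/9 c=0 d=4/81
  seg 1: a=3 b=11/9 c=4/9 d=-2/3
  seg 2: a=4 b=1/9 c=-14/9 d=14/81
S(13/4) = 319/96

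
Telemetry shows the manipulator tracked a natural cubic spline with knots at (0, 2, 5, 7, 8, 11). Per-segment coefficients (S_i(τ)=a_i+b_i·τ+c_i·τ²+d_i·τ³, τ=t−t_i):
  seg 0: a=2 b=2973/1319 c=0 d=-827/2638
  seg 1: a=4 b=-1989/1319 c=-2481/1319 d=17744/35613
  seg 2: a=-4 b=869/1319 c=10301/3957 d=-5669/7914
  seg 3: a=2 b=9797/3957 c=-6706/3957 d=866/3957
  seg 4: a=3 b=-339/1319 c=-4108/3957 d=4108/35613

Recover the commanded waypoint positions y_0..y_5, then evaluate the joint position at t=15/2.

y_0 = S_0(0) = a_0 = 2
y_1 = S_1(0) = a_1 = 4
y_2 = S_2(0) = a_2 = -4
y_3 = S_3(0) = a_3 = 2
y_4 = S_4(0) = a_4 = 3
y_5 = S_4(3) = -4
t_q=15/2 is in segment 3 (τ=1/2); S_3(τ)=44977/15828

y_0=2 y_1=4 y_2=-4 y_3=2 y_4=3 y_5=-4
S(15/2) = 44977/15828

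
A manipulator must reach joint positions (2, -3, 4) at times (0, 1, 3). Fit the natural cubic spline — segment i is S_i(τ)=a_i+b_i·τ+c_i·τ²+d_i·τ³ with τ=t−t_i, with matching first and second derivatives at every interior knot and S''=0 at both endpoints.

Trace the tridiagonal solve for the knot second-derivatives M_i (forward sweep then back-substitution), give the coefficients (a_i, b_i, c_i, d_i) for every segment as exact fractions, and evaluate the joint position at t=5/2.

  seg 0: a=2 b=-77/12 c=0 d=17/12
  seg 1: a=-3 b=-13/6 c=17/4 d=-17/24
S(5/2) = 59/64

Δ: Δ0=-5, Δ1=7/2
row 1: diag=6, rhs=51; c'=1/3, d'=17/2
back: M1=17/2
M: M0=0, M1=17/2, M2=0
seg 0: a=2, c=M0/2=0, d=(M1−M0)/(6·1)=17/12, b=Δ0−h0·(2M0+M1)/6=-77/12
seg 1: a=-3, c=M1/2=17/4, d=(M2−M1)/(6·2)=-17/24, b=Δ1−h1·(2M1+M2)/6=-13/6
t_q=5/2 → seg 1, τ=3/2; S=-3+-13/6·τ+17/4·τ²+-17/24·τ³=59/64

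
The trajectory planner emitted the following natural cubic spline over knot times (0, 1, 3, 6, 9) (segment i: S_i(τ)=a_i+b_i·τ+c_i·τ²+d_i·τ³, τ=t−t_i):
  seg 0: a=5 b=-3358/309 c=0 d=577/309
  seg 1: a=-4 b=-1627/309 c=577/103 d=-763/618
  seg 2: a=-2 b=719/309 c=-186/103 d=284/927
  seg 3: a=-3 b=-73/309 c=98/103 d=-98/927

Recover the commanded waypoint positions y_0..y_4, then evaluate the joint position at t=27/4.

y_0=5 y_1=-4 y_2=-2 y_3=-3 y_4=2
S(27/4) = -8855/3296

y_0 = S_0(0) = a_0 = 5
y_1 = S_1(0) = a_1 = -4
y_2 = S_2(0) = a_2 = -2
y_3 = S_3(0) = a_3 = -3
y_4 = S_3(3) = 2
t_q=27/4 is in segment 3 (τ=3/4); S_3(τ)=-8855/3296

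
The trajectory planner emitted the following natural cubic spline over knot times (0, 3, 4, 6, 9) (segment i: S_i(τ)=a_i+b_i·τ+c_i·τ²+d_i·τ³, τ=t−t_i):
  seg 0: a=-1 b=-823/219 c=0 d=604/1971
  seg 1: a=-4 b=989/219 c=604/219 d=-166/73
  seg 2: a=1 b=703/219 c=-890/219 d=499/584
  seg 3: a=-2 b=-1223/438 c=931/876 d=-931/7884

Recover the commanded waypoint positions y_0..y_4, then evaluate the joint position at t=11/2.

y_0=-1 y_1=-4 y_2=1 y_3=-2 y_4=-4
S(11/2) = -2079/4672

y_0 = S_0(0) = a_0 = -1
y_1 = S_1(0) = a_1 = -4
y_2 = S_2(0) = a_2 = 1
y_3 = S_3(0) = a_3 = -2
y_4 = S_3(3) = -4
t_q=11/2 is in segment 2 (τ=3/2); S_2(τ)=-2079/4672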